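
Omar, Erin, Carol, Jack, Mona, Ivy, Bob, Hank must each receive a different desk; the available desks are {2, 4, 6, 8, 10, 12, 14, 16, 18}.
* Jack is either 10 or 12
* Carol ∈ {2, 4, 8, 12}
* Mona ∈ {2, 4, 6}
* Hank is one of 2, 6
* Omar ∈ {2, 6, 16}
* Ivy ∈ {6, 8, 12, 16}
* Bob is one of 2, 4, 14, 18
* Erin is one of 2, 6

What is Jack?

Erin and Hank between them cover only {2, 6} — a naked pair. Remove those values from Omar, Carol, Mona, Ivy, Bob.
Omar has just one choice, so Omar = 16. So Ivy can't be 16.
Mona's domain is down to {4}, so Mona = 4. Remove 4 from Carol, Bob.
Carol and Ivy share exactly the 2 values {8, 12}; by pigeonhole those values go to them, so strike 8, 12 from Jack.
So Jack = 10.

10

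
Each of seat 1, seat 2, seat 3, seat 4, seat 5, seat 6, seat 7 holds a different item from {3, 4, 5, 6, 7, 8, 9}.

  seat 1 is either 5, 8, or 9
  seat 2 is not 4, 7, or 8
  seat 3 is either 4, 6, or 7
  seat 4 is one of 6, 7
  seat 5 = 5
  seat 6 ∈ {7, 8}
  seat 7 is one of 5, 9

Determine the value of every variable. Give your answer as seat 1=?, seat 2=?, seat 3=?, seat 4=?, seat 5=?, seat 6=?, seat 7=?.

seat 5 must be 5 (only option left). Strike 5 from seat 1, seat 2, seat 7.
That leaves seat 7 = 9. So seat 1, seat 2 can't be 9.
seat 1's domain is down to {8}, so seat 1 = 8. Remove 8 from seat 6.
That leaves seat 6 = 7. So seat 3, seat 4 can't be 7.
seat 4 has just one choice, so seat 4 = 6. Eliminate 6 elsewhere: seat 2, seat 3.
seat 2 has just one choice, so seat 2 = 3.
seat 3's domain is down to {4}, so seat 3 = 4.

seat 1=8, seat 2=3, seat 3=4, seat 4=6, seat 5=5, seat 6=7, seat 7=9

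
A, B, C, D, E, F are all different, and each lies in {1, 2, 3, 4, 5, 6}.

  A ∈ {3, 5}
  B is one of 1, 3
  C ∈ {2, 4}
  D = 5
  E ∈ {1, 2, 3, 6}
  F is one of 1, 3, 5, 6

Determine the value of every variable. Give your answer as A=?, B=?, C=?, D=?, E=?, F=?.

D's domain is down to {5}, so D = 5. So A, F can't be 5.
A must be 3 (only option left). Remove 3 from B, E, F.
B has just one choice, so B = 1. Eliminate 1 elsewhere: E, F.
F has just one choice, so F = 6. Eliminate 6 elsewhere: E.
That leaves E = 2. Remove 2 from C.
C's domain is down to {4}, so C = 4.

A=3, B=1, C=4, D=5, E=2, F=6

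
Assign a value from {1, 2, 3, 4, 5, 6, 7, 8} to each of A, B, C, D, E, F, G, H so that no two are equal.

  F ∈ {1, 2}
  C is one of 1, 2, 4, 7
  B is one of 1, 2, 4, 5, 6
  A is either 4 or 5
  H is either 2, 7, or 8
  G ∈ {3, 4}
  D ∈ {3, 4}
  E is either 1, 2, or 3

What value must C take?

Among the 8 variables, 6 fits only B (and all 8 values in {1, 2, 3, 4, 5, 6, 7, 8} must be used), so B = 6.
The 7 still-open variables together cover exactly {1, 2, 3, 4, 5, 7, 8} — 7 values for 7 variables — and 5 appears only in A's list, so A = 5.
The 6 still-open variables draw from only 6 values {1, 2, 3, 4, 7, 8}, so each is used; only H can be 8, hence H = 8.
The 5 still-open variables draw from only 5 values {1, 2, 3, 4, 7}, so each is used; only C can be 7, hence C = 7.

7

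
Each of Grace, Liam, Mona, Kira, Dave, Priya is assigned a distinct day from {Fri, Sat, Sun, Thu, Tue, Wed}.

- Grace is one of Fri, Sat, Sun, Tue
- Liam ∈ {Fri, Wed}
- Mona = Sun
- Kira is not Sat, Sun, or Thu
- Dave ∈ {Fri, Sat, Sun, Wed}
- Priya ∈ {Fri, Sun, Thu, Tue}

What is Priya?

Thu

Mona has just one choice, so Mona = Sun. So Grace, Dave, Priya can't be Sun.
The 5 still-open variables draw from only 5 values {Fri, Sat, Thu, Tue, Wed}, so each is used; only Priya can be Thu, hence Priya = Thu.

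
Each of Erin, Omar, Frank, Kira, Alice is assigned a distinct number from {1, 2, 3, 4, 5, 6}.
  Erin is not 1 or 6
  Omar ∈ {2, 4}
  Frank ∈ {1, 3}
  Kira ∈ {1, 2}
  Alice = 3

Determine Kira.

2

Alice must be 3 (only option left). So Erin, Frank can't be 3.
Frank must be 1 (only option left). Strike 1 from Kira.
So Kira = 2.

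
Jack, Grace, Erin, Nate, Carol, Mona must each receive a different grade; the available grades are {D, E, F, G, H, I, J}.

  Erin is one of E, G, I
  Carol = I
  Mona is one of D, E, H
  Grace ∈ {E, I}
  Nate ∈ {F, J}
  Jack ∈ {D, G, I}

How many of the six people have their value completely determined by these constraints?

5

Carol has just one choice, so Carol = I. Eliminate I elsewhere: Jack, Grace, Erin.
Grace's domain is down to {E}, so Grace = E. Strike E from Erin, Mona.
Erin has just one choice, so Erin = G. Strike G from Jack.
That leaves Jack = D. Strike D from Mona.
That leaves Mona = H.
Determined: Jack=D, Grace=E, Erin=G, Carol=I, Mona=H. The other people each still have more than one consistent value. That makes 5.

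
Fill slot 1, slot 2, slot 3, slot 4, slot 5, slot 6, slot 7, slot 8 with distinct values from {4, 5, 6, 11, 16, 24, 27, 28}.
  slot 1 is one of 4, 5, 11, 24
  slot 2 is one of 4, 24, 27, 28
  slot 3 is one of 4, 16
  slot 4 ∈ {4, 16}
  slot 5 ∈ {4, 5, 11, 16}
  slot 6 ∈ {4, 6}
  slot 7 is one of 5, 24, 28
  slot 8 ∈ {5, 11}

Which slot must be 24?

The 8 variables together cover exactly {4, 5, 6, 11, 16, 24, 27, 28} — 8 values for 8 variables — and 6 appears only in slot 6's list, so slot 6 = 6.
The 7 still-open variables draw from only 7 values {4, 5, 11, 16, 24, 27, 28}, so each is used; only slot 2 can be 27, hence slot 2 = 27.
The 6 still-open variables draw from only 6 values {4, 5, 11, 16, 24, 28}, so each is used; only slot 7 can be 28, hence slot 7 = 28.
Among the 5 still-open variables, 24 fits only slot 1 (and all 5 values in {4, 5, 11, 16, 24} must be used), so slot 1 = 24.

slot 1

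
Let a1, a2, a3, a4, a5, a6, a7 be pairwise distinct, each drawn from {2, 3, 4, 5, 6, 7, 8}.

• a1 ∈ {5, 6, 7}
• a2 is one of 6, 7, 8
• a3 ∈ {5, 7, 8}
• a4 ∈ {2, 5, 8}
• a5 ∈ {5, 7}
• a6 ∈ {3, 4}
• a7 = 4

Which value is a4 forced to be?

2

a7 has just one choice, so a7 = 4. Strike 4 from a6.
a6 has just one choice, so a6 = 3.
Among the 5 still-open variables, 2 fits only a4 (and all 5 values in {2, 5, 6, 7, 8} must be used), so a4 = 2.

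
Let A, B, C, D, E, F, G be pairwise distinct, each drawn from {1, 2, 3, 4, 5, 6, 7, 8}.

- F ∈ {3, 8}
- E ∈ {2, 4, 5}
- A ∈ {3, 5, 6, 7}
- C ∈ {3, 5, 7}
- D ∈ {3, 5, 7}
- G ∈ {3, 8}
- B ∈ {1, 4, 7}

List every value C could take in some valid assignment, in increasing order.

The 2 variables F and G are confined to {3, 8}, which locks those values in; drop them from A, C, D.
C and D between them cover only {5, 7} — a naked pair. Remove those values from A, B, E.
A's domain is down to {6}, so A = 6.
No further eliminations apply; C can still be any of 5, 7.

5, 7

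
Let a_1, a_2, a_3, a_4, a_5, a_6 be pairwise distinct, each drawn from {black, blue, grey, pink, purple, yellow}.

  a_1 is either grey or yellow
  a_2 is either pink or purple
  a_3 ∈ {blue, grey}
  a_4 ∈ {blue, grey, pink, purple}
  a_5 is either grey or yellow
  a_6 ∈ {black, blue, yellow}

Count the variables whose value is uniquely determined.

2

The 6 variables together cover exactly {black, blue, grey, pink, purple, yellow} — 6 values for 6 variables — and black appears only in a_6's list, so a_6 = black.
The 2 variables a_1 and a_5 are confined to {grey, yellow}, which locks those values in; drop them from a_3, a_4.
a_3 has just one choice, so a_3 = blue. So a_4 can't be blue.
Determined: a_3=blue, a_6=black. The other variables each still have more than one consistent value. That makes 2.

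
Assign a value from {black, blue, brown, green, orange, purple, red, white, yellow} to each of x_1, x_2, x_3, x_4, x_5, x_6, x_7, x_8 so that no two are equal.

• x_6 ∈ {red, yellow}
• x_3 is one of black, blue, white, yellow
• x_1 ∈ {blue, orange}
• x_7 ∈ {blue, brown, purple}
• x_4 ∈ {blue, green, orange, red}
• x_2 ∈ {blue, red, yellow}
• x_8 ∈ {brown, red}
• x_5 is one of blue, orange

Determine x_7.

The 2 variables x_1 and x_5 are confined to {blue, orange}, which locks those values in; drop them from x_2, x_3, x_4, x_7.
x_2 and x_6 share exactly the 2 values {red, yellow}; by pigeonhole those values go to them, so strike red, yellow from x_3, x_4, x_8.
x_4's domain is down to {green}, so x_4 = green.
x_8 has just one choice, so x_8 = brown. Remove brown from x_7.
So x_7 = purple.

purple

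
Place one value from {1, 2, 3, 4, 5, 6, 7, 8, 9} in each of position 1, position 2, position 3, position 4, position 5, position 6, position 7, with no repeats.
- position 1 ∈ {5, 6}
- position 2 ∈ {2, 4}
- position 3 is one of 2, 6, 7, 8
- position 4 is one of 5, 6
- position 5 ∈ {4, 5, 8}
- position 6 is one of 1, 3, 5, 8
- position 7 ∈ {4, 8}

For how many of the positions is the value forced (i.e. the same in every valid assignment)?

2

position 1 and position 4 between them cover only {5, 6} — a naked pair. Remove those values from position 3, position 5, position 6.
The 2 variables position 5 and position 7 are confined to {4, 8}, which locks those values in; drop them from position 2, position 3, position 6.
That leaves position 2 = 2. Remove 2 from position 3.
position 3 must be 7 (only option left).
Determined: position 2=2, position 3=7. The other positions each still have more than one consistent value. That makes 2.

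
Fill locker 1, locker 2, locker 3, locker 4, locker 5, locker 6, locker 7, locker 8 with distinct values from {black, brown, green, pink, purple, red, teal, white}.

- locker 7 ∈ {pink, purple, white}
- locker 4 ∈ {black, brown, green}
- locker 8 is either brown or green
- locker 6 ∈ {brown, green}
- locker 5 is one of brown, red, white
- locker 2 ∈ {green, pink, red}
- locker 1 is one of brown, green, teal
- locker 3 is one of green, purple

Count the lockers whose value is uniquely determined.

3

The 8 variables draw from only 8 values {black, brown, green, pink, purple, red, teal, white}, so each is used; only locker 4 can be black, hence locker 4 = black.
The 7 still-open variables draw from only 7 values {brown, green, pink, purple, red, teal, white}, so each is used; only locker 1 can be teal, hence locker 1 = teal.
locker 6 and locker 8 between them cover only {brown, green} — a naked pair. Remove those values from locker 2, locker 3, locker 5.
That leaves locker 3 = purple. Remove purple from locker 7.
Determined: locker 1=teal, locker 3=purple, locker 4=black. The other lockers each still have more than one consistent value. That makes 3.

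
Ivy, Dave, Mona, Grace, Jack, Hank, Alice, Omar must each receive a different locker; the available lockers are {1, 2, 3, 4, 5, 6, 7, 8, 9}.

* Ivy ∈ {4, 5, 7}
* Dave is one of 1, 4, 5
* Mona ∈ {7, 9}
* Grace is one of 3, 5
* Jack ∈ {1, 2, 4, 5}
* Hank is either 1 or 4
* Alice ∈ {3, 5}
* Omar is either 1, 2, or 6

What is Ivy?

7

Among the 8 variables, 6 fits only Omar (and all 8 values in {1, 2, 3, 4, 5, 6, 7, 9} must be used), so Omar = 6.
The 7 still-open variables together cover exactly {1, 2, 3, 4, 5, 7, 9} — 7 values for 7 variables — and 2 appears only in Jack's list, so Jack = 2.
The 6 still-open variables draw from only 6 values {1, 3, 4, 5, 7, 9}, so each is used; only Mona can be 9, hence Mona = 9.
The 5 still-open variables draw from only 5 values {1, 3, 4, 5, 7}, so each is used; only Ivy can be 7, hence Ivy = 7.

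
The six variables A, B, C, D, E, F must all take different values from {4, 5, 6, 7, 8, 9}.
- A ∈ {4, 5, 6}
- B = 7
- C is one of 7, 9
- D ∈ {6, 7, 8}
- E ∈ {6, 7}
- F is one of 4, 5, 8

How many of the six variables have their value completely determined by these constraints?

4

B's domain is down to {7}, so B = 7. So C, D, E can't be 7.
C has just one choice, so C = 9.
E's domain is down to {6}, so E = 6. Eliminate 6 elsewhere: A, D.
D's domain is down to {8}, so D = 8. Strike 8 from F.
Determined: B=7, C=9, D=8, E=6. The other variables each still have more than one consistent value. That makes 4.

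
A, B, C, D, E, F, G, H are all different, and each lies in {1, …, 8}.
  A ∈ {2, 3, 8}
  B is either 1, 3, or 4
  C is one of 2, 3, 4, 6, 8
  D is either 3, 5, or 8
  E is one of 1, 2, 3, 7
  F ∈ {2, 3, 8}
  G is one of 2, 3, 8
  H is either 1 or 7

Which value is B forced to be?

4

The 8 variables draw from only 8 values {1, 2, 3, 4, 5, 6, 7, 8}, so each is used; only D can be 5, hence D = 5.
Among the 7 still-open variables, 6 fits only C (and all 7 values in {1, 2, 3, 4, 6, 7, 8} must be used), so C = 6.
Among the 6 still-open variables, 4 fits only B (and all 6 values in {1, 2, 3, 4, 7, 8} must be used), so B = 4.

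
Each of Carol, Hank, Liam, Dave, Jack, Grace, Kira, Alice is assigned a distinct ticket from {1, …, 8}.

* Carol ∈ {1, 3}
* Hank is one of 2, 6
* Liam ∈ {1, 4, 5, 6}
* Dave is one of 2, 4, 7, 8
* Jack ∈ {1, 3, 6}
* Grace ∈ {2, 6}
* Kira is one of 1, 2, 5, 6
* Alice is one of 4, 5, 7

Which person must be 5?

Kira

The 8 variables together cover exactly {1, 2, 3, 4, 5, 6, 7, 8} — 8 values for 8 variables — and 8 appears only in Dave's list, so Dave = 8.
Among the 7 still-open variables, 7 fits only Alice (and all 7 values in {1, 2, 3, 4, 5, 6, 7} must be used), so Alice = 7.
The 6 still-open variables together cover exactly {1, 2, 3, 4, 5, 6} — 6 values for 6 variables — and 4 appears only in Liam's list, so Liam = 4.
The 5 still-open variables draw from only 5 values {1, 2, 3, 5, 6}, so each is used; only Kira can be 5, hence Kira = 5.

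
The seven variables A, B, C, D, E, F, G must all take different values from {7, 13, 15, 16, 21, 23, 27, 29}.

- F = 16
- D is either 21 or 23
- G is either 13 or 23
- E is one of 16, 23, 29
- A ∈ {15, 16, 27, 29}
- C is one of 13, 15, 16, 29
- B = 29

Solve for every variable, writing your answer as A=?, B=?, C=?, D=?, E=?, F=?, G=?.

A=27, B=29, C=15, D=21, E=23, F=16, G=13

B has just one choice, so B = 29. Remove 29 from A, C, E.
F has just one choice, so F = 16. Eliminate 16 elsewhere: A, C, E.
E's domain is down to {23}, so E = 23. So D, G can't be 23.
G has just one choice, so G = 13. Remove 13 from C.
C's domain is down to {15}, so C = 15. So A can't be 15.
That leaves D = 21.
A must be 27 (only option left).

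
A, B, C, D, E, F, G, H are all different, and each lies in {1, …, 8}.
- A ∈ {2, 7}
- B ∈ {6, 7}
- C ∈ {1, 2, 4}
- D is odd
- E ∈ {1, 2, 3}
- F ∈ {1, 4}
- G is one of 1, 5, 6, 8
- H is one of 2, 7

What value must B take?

The 8 variables draw from only 8 values {1, 2, 3, 4, 5, 6, 7, 8}, so each is used; only G can be 8, hence G = 8.
The 7 still-open variables draw from only 7 values {1, 2, 3, 4, 5, 6, 7}, so each is used; only D can be 5, hence D = 5.
The 6 still-open variables draw from only 6 values {1, 2, 3, 4, 6, 7}, so each is used; only E can be 3, hence E = 3.
Among the 5 still-open variables, 6 fits only B (and all 5 values in {1, 2, 4, 6, 7} must be used), so B = 6.

6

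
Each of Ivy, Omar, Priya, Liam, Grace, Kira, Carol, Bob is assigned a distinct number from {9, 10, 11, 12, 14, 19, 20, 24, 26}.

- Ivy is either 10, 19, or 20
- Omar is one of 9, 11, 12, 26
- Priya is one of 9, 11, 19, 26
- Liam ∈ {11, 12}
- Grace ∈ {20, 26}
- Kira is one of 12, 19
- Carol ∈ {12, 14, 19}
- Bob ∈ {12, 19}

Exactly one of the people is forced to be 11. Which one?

Liam

The 8 variables draw from only 8 values {9, 10, 11, 12, 14, 19, 20, 26}, so each is used; only Ivy can be 10, hence Ivy = 10.
The 7 still-open variables together cover exactly {9, 11, 12, 14, 19, 20, 26} — 7 values for 7 variables — and 14 appears only in Carol's list, so Carol = 14.
Among the 6 still-open variables, 20 fits only Grace (and all 6 values in {9, 11, 12, 19, 20, 26} must be used), so Grace = 20.
Kira and Bob between them cover only {12, 19} — a naked pair. Remove those values from Omar, Priya, Liam.
So 11 goes to Liam.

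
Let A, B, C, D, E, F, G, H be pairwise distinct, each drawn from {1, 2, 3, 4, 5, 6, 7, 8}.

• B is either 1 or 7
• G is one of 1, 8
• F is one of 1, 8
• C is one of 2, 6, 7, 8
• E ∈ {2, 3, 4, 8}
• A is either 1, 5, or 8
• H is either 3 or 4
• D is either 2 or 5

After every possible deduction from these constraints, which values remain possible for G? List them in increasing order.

The 8 variables together cover exactly {1, 2, 3, 4, 5, 6, 7, 8} — 8 values for 8 variables — and 6 appears only in C's list, so C = 6.
The 7 still-open variables draw from only 7 values {1, 2, 3, 4, 5, 7, 8}, so each is used; only B can be 7, hence B = 7.
F and G share exactly the 2 values {1, 8}; by pigeonhole those values go to them, so strike 1, 8 from A, E.
A must be 5 (only option left). Remove 5 from D.
D must be 2 (only option left). Strike 2 from E.
No further eliminations apply; G can still be any of 1, 8.

1, 8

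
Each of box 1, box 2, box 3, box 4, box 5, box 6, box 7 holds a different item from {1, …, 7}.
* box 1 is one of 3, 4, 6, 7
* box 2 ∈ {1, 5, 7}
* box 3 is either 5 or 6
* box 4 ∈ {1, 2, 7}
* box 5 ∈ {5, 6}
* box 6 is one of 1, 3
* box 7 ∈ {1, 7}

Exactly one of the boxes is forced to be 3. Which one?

box 6

The 7 variables together cover exactly {1, 2, 3, 4, 5, 6, 7} — 7 values for 7 variables — and 2 appears only in box 4's list, so box 4 = 2.
The 6 still-open variables together cover exactly {1, 3, 4, 5, 6, 7} — 6 values for 6 variables — and 4 appears only in box 1's list, so box 1 = 4.
Among the 5 still-open variables, 3 fits only box 6 (and all 5 values in {1, 3, 5, 6, 7} must be used), so box 6 = 3.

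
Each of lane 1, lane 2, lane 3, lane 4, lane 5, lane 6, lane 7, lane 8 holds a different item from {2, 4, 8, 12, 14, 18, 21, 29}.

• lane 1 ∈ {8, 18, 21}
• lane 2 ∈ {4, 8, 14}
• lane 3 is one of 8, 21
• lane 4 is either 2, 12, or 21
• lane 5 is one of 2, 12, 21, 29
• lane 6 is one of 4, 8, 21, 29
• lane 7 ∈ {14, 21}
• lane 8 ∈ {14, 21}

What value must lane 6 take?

The 8 variables draw from only 8 values {2, 4, 8, 12, 14, 18, 21, 29}, so each is used; only lane 1 can be 18, hence lane 1 = 18.
The 2 variables lane 7 and lane 8 are confined to {14, 21}, which locks those values in; drop them from lane 2, lane 3, lane 4, lane 5, lane 6.
lane 3's domain is down to {8}, so lane 3 = 8. Remove 8 from lane 2, lane 6.
That leaves lane 2 = 4. So lane 6 can't be 4.
So lane 6 = 29.

29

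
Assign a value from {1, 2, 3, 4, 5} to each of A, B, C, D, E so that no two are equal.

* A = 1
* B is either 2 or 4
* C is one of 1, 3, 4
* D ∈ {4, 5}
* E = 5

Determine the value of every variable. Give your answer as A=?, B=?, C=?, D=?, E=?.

A has just one choice, so A = 1. Strike 1 from C.
E has just one choice, so E = 5. So D can't be 5.
D's domain is down to {4}, so D = 4. So B, C can't be 4.
B must be 2 (only option left).
That leaves C = 3.

A=1, B=2, C=3, D=4, E=5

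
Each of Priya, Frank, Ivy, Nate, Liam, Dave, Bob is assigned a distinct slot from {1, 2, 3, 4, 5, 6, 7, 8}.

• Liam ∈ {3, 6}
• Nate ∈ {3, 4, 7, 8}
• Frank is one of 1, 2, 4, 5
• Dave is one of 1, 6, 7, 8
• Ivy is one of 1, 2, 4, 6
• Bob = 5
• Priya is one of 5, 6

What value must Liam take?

Bob's domain is down to {5}, so Bob = 5. So Priya, Frank can't be 5.
Priya has just one choice, so Priya = 6. Remove 6 from Ivy, Liam, Dave.
So Liam = 3.

3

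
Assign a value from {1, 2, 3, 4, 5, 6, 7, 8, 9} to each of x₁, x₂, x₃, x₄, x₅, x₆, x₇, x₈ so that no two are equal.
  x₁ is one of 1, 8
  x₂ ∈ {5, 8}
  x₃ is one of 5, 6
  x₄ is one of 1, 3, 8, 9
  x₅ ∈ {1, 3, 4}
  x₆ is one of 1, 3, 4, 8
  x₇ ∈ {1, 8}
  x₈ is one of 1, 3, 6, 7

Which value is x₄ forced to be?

The 8 variables together cover exactly {1, 3, 4, 5, 6, 7, 8, 9} — 8 values for 8 variables — and 7 appears only in x₈'s list, so x₈ = 7.
The 7 still-open variables draw from only 7 values {1, 3, 4, 5, 6, 8, 9}, so each is used; only x₃ can be 6, hence x₃ = 6.
The 6 still-open variables together cover exactly {1, 3, 4, 5, 8, 9} — 6 values for 6 variables — and 5 appears only in x₂'s list, so x₂ = 5.
The 5 still-open variables together cover exactly {1, 3, 4, 8, 9} — 5 values for 5 variables — and 9 appears only in x₄'s list, so x₄ = 9.

9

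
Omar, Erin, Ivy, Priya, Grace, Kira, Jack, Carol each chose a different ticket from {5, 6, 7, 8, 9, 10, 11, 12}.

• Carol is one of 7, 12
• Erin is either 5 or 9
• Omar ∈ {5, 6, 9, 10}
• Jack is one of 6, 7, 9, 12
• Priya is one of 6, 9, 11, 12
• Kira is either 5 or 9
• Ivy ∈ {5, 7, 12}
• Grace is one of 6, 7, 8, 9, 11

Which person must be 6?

Among the 8 variables, 8 fits only Grace (and all 8 values in {5, 6, 7, 8, 9, 10, 11, 12} must be used), so Grace = 8.
The 7 still-open variables together cover exactly {5, 6, 7, 9, 10, 11, 12} — 7 values for 7 variables — and 10 appears only in Omar's list, so Omar = 10.
Among the 6 still-open variables, 11 fits only Priya (and all 6 values in {5, 6, 7, 9, 11, 12} must be used), so Priya = 11.
The 5 still-open variables together cover exactly {5, 6, 7, 9, 12} — 5 values for 5 variables — and 6 appears only in Jack's list, so Jack = 6.

Jack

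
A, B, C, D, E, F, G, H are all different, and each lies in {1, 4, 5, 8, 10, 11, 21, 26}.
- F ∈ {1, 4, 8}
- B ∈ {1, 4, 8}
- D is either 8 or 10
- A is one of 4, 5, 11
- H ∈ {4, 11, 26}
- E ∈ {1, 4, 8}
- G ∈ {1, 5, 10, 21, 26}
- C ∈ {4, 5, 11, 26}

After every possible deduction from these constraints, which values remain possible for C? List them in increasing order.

Among the 8 variables, 21 fits only G (and all 8 values in {1, 4, 5, 8, 10, 11, 21, 26} must be used), so G = 21.
The 7 still-open variables draw from only 7 values {1, 4, 5, 8, 10, 11, 26}, so each is used; only D can be 10, hence D = 10.
The 3 variables B, E, F are confined to {1, 4, 8}, which locks those values in; drop them from A, C, H.
No further eliminations apply; C can still be any of 5, 11, 26.

5, 11, 26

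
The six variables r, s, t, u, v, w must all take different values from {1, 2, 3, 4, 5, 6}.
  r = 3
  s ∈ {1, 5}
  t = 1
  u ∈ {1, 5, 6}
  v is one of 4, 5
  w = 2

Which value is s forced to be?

r has just one choice, so r = 3.
t must be 1 (only option left). Remove 1 from s, u.
So s = 5.

5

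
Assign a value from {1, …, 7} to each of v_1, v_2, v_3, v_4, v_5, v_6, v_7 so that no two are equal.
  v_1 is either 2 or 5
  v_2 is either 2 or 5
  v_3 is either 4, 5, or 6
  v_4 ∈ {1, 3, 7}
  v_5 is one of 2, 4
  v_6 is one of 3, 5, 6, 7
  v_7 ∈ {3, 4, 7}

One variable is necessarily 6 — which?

v_3

Among the 7 variables, 1 fits only v_4 (and all 7 values in {1, 2, 3, 4, 5, 6, 7} must be used), so v_4 = 1.
The 2 variables v_1 and v_2 are confined to {2, 5}, which locks those values in; drop them from v_3, v_5, v_6.
v_5 has just one choice, so v_5 = 4. Remove 4 from v_3, v_7.
So 6 goes to v_3.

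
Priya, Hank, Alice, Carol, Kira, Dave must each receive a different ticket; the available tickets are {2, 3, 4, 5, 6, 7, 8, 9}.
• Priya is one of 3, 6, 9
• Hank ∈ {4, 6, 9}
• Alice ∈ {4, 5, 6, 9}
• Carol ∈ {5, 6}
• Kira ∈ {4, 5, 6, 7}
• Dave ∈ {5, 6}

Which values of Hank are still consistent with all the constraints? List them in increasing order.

The 6 variables together cover exactly {3, 4, 5, 6, 7, 9} — 6 values for 6 variables — and 3 appears only in Priya's list, so Priya = 3.
Among the 5 still-open variables, 7 fits only Kira (and all 5 values in {4, 5, 6, 7, 9} must be used), so Kira = 7.
Carol and Dave share exactly the 2 values {5, 6}; by pigeonhole those values go to them, so strike 5, 6 from Hank, Alice.
No further eliminations apply; Hank can still be any of 4, 9.

4, 9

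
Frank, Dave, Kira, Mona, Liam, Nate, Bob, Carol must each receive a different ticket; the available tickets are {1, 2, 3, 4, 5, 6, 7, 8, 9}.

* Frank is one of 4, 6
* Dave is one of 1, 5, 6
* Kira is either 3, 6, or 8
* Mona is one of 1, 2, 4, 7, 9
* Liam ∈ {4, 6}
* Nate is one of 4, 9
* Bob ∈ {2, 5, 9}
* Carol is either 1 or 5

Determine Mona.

Frank and Liam between them cover only {4, 6} — a naked pair. Remove those values from Dave, Kira, Mona, Nate.
Nate has just one choice, so Nate = 9. Remove 9 from Mona, Bob.
Dave and Carol share exactly the 2 values {1, 5}; by pigeonhole those values go to them, so strike 1, 5 from Mona, Bob.
Bob's domain is down to {2}, so Bob = 2. Eliminate 2 elsewhere: Mona.
So Mona = 7.

7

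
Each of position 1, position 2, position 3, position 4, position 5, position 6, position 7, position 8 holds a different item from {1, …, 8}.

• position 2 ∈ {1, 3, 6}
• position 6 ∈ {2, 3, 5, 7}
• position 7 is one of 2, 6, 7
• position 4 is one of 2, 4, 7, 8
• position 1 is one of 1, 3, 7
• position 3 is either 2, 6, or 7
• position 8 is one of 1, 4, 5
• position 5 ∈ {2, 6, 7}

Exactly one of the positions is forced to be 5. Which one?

The 8 variables draw from only 8 values {1, 2, 3, 4, 5, 6, 7, 8}, so each is used; only position 4 can be 8, hence position 4 = 8.
The 7 still-open variables draw from only 7 values {1, 2, 3, 4, 5, 6, 7}, so each is used; only position 8 can be 4, hence position 8 = 4.
The 6 still-open variables draw from only 6 values {1, 2, 3, 5, 6, 7}, so each is used; only position 6 can be 5, hence position 6 = 5.

position 6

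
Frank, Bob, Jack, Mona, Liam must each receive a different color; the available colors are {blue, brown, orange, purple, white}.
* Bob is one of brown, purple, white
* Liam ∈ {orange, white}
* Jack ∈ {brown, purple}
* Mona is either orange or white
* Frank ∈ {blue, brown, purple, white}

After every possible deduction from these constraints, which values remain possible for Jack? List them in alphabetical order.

The 5 variables draw from only 5 values {blue, brown, orange, purple, white}, so each is used; only Frank can be blue, hence Frank = blue.
The 2 variables Mona and Liam are confined to {orange, white}, which locks those values in; drop them from Bob.
No further eliminations apply; Jack can still be any of brown, purple.

brown, purple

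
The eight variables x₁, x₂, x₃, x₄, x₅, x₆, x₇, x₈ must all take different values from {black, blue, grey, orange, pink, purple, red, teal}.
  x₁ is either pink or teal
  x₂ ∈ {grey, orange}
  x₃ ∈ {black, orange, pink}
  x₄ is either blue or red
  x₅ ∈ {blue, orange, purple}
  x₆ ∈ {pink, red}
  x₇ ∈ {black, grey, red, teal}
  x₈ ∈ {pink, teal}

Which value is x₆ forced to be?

The 8 variables draw from only 8 values {black, blue, grey, orange, pink, purple, red, teal}, so each is used; only x₅ can be purple, hence x₅ = purple.
Among the 7 still-open variables, blue fits only x₄ (and all 7 values in {black, blue, grey, orange, pink, red, teal} must be used), so x₄ = blue.
x₁ and x₈ between them cover only {pink, teal} — a naked pair. Remove those values from x₃, x₆, x₇.
So x₆ = red.

red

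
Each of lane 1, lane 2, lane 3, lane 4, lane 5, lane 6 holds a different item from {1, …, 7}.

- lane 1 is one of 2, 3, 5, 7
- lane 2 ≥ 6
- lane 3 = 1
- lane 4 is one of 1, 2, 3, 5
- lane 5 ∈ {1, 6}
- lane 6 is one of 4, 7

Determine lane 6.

lane 3 must be 1 (only option left). Eliminate 1 elsewhere: lane 4, lane 5.
That leaves lane 5 = 6. Eliminate 6 elsewhere: lane 2.
That leaves lane 2 = 7. Remove 7 from lane 1, lane 6.
So lane 6 = 4.

4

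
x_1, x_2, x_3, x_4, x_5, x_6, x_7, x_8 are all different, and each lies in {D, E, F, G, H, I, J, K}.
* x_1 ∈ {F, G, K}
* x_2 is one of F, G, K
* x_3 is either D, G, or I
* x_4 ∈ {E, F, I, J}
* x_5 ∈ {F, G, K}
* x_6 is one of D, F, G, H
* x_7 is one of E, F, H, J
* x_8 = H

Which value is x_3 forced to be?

x_8 has just one choice, so x_8 = H. Remove H from x_6, x_7.
The 3 variables x_1, x_2, x_5 are confined to {F, G, K}, which locks those values in; drop them from x_3, x_4, x_6, x_7.
x_6 must be D (only option left). Eliminate D elsewhere: x_3.
So x_3 = I.

I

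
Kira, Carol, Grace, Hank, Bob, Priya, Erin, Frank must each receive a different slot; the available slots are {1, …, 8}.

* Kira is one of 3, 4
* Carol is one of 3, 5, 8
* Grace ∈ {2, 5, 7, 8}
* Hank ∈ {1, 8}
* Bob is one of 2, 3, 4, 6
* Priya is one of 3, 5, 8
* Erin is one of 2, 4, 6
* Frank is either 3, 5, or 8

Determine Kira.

4

Among the 8 variables, 1 fits only Hank (and all 8 values in {1, 2, 3, 4, 5, 6, 7, 8} must be used), so Hank = 1.
The 7 still-open variables together cover exactly {2, 3, 4, 5, 6, 7, 8} — 7 values for 7 variables — and 7 appears only in Grace's list, so Grace = 7.
Carol, Priya, Frank share exactly the 3 values {3, 5, 8}; by pigeonhole those values go to them, so strike 3, 5, 8 from Kira, Bob.
So Kira = 4.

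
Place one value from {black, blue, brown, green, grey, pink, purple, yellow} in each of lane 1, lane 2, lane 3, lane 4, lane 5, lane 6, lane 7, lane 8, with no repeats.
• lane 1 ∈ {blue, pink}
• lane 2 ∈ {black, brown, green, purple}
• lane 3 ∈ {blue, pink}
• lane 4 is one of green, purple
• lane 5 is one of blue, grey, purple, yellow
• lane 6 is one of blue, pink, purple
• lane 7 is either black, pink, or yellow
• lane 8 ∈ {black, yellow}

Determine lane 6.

purple

The 8 variables together cover exactly {black, blue, brown, green, grey, pink, purple, yellow} — 8 values for 8 variables — and brown appears only in lane 2's list, so lane 2 = brown.
The 7 still-open variables draw from only 7 values {black, blue, green, grey, pink, purple, yellow}, so each is used; only lane 4 can be green, hence lane 4 = green.
The 6 still-open variables draw from only 6 values {black, blue, grey, pink, purple, yellow}, so each is used; only lane 5 can be grey, hence lane 5 = grey.
The 5 still-open variables together cover exactly {black, blue, pink, purple, yellow} — 5 values for 5 variables — and purple appears only in lane 6's list, so lane 6 = purple.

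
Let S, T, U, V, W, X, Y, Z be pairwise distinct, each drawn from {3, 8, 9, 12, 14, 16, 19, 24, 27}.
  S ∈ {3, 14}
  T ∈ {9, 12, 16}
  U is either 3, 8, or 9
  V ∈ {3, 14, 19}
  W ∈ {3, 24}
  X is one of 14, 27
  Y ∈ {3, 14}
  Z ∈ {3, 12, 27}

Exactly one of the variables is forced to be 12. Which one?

S and Y between them cover only {3, 14} — a naked pair. Remove those values from U, V, W, X, Z.
V's domain is down to {19}, so V = 19.
That leaves W = 24.
X must be 27 (only option left). Eliminate 27 elsewhere: Z.
So 12 goes to Z.

Z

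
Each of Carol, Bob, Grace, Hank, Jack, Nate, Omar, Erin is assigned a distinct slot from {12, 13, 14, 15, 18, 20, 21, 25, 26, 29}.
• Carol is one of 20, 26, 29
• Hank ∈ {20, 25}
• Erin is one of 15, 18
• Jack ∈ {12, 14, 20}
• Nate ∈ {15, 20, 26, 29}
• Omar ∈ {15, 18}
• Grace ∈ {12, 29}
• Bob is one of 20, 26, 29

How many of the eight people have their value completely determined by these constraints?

Among the 8 variables, 14 fits only Jack (and all 8 values in {12, 14, 15, 18, 20, 25, 26, 29} must be used), so Jack = 14.
Among the 7 still-open variables, 12 fits only Grace (and all 7 values in {12, 15, 18, 20, 25, 26, 29} must be used), so Grace = 12.
The 6 still-open variables together cover exactly {15, 18, 20, 25, 26, 29} — 6 values for 6 variables — and 25 appears only in Hank's list, so Hank = 25.
Omar and Erin share exactly the 2 values {15, 18}; by pigeonhole those values go to them, so strike 15, 18 from Nate.
Determined: Grace=12, Hank=25, Jack=14. The other people each still have more than one consistent value. That makes 3.

3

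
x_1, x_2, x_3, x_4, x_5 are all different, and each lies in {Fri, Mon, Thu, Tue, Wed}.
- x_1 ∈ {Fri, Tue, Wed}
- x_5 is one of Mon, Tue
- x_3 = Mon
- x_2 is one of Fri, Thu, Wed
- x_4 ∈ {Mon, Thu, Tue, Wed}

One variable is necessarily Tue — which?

x_3 must be Mon (only option left). Eliminate Mon elsewhere: x_4, x_5.
So Tue goes to x_5.

x_5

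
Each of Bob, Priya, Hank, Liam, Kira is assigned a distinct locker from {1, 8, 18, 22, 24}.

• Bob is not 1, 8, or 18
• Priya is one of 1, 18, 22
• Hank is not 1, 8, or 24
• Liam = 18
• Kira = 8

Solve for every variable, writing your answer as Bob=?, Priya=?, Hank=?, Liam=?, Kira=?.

Liam's domain is down to {18}, so Liam = 18. So Priya, Hank can't be 18.
Kira must be 8 (only option left).
Hank's domain is down to {22}, so Hank = 22. Strike 22 from Bob, Priya.
Bob's domain is down to {24}, so Bob = 24.
Priya's domain is down to {1}, so Priya = 1.

Bob=24, Priya=1, Hank=22, Liam=18, Kira=8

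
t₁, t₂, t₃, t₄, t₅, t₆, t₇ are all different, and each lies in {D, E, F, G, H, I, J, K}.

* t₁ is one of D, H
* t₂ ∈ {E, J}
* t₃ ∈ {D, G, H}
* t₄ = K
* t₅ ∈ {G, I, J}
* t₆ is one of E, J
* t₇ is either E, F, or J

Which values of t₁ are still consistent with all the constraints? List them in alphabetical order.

t₄'s domain is down to {K}, so t₄ = K.
t₂ and t₆ between them cover only {E, J} — a naked pair. Remove those values from t₅, t₇.
That leaves t₇ = F.
No further eliminations apply; t₁ can still be any of D, H.

D, H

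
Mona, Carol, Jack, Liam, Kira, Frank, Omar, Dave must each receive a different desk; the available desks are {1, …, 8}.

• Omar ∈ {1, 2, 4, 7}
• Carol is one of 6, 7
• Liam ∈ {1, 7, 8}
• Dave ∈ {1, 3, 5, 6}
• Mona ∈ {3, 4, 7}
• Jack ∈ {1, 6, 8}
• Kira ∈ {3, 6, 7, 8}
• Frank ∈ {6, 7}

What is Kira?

3

Among the 8 variables, 2 fits only Omar (and all 8 values in {1, 2, 3, 4, 5, 6, 7, 8} must be used), so Omar = 2.
The 7 still-open variables together cover exactly {1, 3, 4, 5, 6, 7, 8} — 7 values for 7 variables — and 4 appears only in Mona's list, so Mona = 4.
The 6 still-open variables draw from only 6 values {1, 3, 5, 6, 7, 8}, so each is used; only Dave can be 5, hence Dave = 5.
The 5 still-open variables draw from only 5 values {1, 3, 6, 7, 8}, so each is used; only Kira can be 3, hence Kira = 3.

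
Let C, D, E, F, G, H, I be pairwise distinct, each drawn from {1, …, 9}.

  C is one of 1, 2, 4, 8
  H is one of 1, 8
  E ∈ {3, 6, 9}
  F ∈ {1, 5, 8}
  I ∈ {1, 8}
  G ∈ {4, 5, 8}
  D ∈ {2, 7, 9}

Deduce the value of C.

2

H and I between them cover only {1, 8} — a naked pair. Remove those values from C, F, G.
F has just one choice, so F = 5. Strike 5 from G.
G's domain is down to {4}, so G = 4. Remove 4 from C.
So C = 2.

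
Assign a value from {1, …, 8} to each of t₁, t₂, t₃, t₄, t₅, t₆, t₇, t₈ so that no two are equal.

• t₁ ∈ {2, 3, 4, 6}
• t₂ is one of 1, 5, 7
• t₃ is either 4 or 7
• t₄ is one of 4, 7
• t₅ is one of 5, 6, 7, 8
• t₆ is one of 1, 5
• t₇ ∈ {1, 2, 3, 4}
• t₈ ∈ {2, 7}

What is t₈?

2

The 8 variables together cover exactly {1, 2, 3, 4, 5, 6, 7, 8} — 8 values for 8 variables — and 8 appears only in t₅'s list, so t₅ = 8.
The 7 still-open variables draw from only 7 values {1, 2, 3, 4, 5, 6, 7}, so each is used; only t₁ can be 6, hence t₁ = 6.
The 6 still-open variables draw from only 6 values {1, 2, 3, 4, 5, 7}, so each is used; only t₇ can be 3, hence t₇ = 3.
The 5 still-open variables together cover exactly {1, 2, 4, 5, 7} — 5 values for 5 variables — and 2 appears only in t₈'s list, so t₈ = 2.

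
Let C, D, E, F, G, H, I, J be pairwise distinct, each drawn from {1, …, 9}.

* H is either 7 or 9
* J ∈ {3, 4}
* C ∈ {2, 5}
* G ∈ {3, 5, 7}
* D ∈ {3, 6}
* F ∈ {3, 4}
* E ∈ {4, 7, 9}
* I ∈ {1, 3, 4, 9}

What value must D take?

6

Among the 8 variables, 1 fits only I (and all 8 values in {1, 2, 3, 4, 5, 6, 7, 9} must be used), so I = 1.
The 7 still-open variables together cover exactly {2, 3, 4, 5, 6, 7, 9} — 7 values for 7 variables — and 2 appears only in C's list, so C = 2.
Among the 6 still-open variables, 5 fits only G (and all 6 values in {3, 4, 5, 6, 7, 9} must be used), so G = 5.
The 5 still-open variables draw from only 5 values {3, 4, 6, 7, 9}, so each is used; only D can be 6, hence D = 6.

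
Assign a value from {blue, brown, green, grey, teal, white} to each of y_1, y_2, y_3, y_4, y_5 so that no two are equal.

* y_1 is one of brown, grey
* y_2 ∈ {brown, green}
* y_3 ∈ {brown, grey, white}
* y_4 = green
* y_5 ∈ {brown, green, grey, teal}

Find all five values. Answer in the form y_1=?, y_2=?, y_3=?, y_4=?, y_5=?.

y_1=grey, y_2=brown, y_3=white, y_4=green, y_5=teal

y_4 has just one choice, so y_4 = green. Strike green from y_2, y_5.
That leaves y_2 = brown. Eliminate brown elsewhere: y_1, y_3, y_5.
y_1 has just one choice, so y_1 = grey. So y_3, y_5 can't be grey.
y_3 has just one choice, so y_3 = white.
y_5 has just one choice, so y_5 = teal.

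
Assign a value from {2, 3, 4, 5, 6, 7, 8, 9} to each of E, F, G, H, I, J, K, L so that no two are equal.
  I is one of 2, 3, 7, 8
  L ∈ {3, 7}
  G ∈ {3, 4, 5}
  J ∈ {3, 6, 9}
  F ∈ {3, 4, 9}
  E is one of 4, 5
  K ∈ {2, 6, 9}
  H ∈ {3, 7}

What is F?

9

Among the 8 variables, 8 fits only I (and all 8 values in {2, 3, 4, 5, 6, 7, 8, 9} must be used), so I = 8.
The 7 still-open variables draw from only 7 values {2, 3, 4, 5, 6, 7, 9}, so each is used; only K can be 2, hence K = 2.
The 6 still-open variables together cover exactly {3, 4, 5, 6, 7, 9} — 6 values for 6 variables — and 6 appears only in J's list, so J = 6.
The 5 still-open variables together cover exactly {3, 4, 5, 7, 9} — 5 values for 5 variables — and 9 appears only in F's list, so F = 9.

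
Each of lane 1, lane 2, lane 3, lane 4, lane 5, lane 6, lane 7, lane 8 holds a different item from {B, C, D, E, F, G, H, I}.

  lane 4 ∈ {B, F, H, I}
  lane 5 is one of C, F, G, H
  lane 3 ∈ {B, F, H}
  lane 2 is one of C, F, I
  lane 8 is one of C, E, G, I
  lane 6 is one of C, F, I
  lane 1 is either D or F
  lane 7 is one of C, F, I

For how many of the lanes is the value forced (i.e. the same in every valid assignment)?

3

The 8 variables together cover exactly {B, C, D, E, F, G, H, I} — 8 values for 8 variables — and D appears only in lane 1's list, so lane 1 = D.
The 7 still-open variables draw from only 7 values {B, C, E, F, G, H, I}, so each is used; only lane 8 can be E, hence lane 8 = E.
The 6 still-open variables together cover exactly {B, C, F, G, H, I} — 6 values for 6 variables — and G appears only in lane 5's list, so lane 5 = G.
lane 2, lane 6, lane 7 between them cover only {C, F, I} — a naked triple. Remove those values from lane 3, lane 4.
Determined: lane 1=D, lane 5=G, lane 8=E. The other lanes each still have more than one consistent value. That makes 3.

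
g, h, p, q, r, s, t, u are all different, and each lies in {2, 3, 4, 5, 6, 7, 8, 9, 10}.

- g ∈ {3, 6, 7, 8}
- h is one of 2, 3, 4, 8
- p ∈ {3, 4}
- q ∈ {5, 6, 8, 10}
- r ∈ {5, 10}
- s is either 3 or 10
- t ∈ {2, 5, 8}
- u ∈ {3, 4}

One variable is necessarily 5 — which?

The 8 variables draw from only 8 values {2, 3, 4, 5, 6, 7, 8, 10}, so each is used; only g can be 7, hence g = 7.
Among the 7 still-open variables, 6 fits only q (and all 7 values in {2, 3, 4, 5, 6, 8, 10} must be used), so q = 6.
The 2 variables p and u are confined to {3, 4}, which locks those values in; drop them from h, s.
s must be 10 (only option left). Strike 10 from r.
So 5 goes to r.

r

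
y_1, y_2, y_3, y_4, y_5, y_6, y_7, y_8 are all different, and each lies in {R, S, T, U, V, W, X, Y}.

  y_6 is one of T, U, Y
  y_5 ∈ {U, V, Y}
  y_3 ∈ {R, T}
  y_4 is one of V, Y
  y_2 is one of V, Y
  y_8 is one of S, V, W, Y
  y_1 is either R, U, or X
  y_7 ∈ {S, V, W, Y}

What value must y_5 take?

U

Among the 8 variables, X fits only y_1 (and all 8 values in {R, S, T, U, V, W, X, Y} must be used), so y_1 = X.
The 7 still-open variables draw from only 7 values {R, S, T, U, V, W, Y}, so each is used; only y_3 can be R, hence y_3 = R.
The 6 still-open variables together cover exactly {S, T, U, V, W, Y} — 6 values for 6 variables — and T appears only in y_6's list, so y_6 = T.
The 5 still-open variables draw from only 5 values {S, U, V, W, Y}, so each is used; only y_5 can be U, hence y_5 = U.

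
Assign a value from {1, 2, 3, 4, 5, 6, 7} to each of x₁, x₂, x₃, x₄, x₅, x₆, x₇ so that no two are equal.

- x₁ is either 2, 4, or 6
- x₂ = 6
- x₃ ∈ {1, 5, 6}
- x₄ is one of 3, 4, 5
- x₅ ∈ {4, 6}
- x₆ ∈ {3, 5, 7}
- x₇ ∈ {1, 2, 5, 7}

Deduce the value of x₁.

x₂ has just one choice, so x₂ = 6. Remove 6 from x₁, x₃, x₅.
That leaves x₅ = 4. Strike 4 from x₁, x₄.
So x₁ = 2.

2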